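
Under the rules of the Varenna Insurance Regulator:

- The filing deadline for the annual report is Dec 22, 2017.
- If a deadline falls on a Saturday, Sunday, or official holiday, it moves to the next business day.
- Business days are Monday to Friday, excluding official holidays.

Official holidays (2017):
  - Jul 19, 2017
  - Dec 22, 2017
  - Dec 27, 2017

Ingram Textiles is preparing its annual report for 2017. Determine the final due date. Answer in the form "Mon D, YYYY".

The stated deadline is Dec 22, 2017.
Dec 22, 2017 falls on a listed holiday. Rolling to the next business day gives Dec 25, 2017, a Monday.
Final deadline: Dec 25, 2017.

Dec 25, 2017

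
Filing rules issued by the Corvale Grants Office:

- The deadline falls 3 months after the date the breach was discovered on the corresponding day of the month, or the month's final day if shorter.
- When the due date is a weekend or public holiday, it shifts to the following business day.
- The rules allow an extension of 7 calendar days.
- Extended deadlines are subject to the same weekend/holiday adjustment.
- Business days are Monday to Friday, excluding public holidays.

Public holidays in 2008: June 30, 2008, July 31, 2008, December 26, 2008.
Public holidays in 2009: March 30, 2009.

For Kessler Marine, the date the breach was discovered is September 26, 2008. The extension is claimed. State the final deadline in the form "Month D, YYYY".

3 months after September 26, 2008, on the same day of the month, is December 26, 2008.
Because December 26, 2008 is a listed holiday, the deadline becomes December 29, 2008 (Monday).
Applying the 7-calendar-day extension: December 29, 2008 + 7 days = January 5, 2009.
Since January 5, 2009 is a Monday and not a holiday, the date is unchanged.
So the filing is due January 5, 2009.

January 5, 2009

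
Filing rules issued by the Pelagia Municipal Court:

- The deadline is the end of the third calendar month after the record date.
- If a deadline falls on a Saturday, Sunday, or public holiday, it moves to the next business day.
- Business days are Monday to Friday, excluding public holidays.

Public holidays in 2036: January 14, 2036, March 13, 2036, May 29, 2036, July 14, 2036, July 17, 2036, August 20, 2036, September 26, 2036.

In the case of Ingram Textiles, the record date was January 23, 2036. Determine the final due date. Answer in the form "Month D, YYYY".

3 months after January 23, 2036 falls in April 2036; the last day of that month is April 30, 2036.
April 30, 2036 falls on a Wednesday, which is a business day, so no adjustment is needed.
So the filing is due April 30, 2036.

April 30, 2036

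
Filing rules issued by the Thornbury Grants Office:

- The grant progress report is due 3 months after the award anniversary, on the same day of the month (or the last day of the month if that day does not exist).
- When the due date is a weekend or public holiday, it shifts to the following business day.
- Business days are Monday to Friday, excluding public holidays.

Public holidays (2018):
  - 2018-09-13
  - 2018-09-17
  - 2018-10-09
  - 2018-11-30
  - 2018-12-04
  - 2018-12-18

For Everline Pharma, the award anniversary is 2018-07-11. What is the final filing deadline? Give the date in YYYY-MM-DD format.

2018-10-11

Moving 3 months forward from 2018-07-11 on the corresponding day gives 2018-10-11.
2018-10-11 falls on a Thursday, which is a business day, so no adjustment is needed.
The final due date is 2018-10-11.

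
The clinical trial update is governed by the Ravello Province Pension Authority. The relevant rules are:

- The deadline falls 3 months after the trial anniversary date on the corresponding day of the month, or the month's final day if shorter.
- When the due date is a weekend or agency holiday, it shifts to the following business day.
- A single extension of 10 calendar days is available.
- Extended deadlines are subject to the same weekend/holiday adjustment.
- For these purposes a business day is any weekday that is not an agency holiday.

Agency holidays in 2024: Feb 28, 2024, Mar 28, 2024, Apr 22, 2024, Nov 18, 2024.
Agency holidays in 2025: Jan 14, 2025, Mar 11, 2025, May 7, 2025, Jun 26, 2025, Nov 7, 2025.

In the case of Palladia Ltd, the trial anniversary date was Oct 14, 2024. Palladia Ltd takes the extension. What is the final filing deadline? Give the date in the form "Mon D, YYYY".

Jan 27, 2025

Moving 3 months forward from Oct 14, 2024 on the corresponding day gives Jan 14, 2025.
Jan 14, 2025 is a listed holiday; the next business day is Jan 15, 2025 (Wednesday).
Add the 10 calendar-day extension to Jan 15, 2025: Jan 25, 2025.
Jan 25, 2025 is a Saturday; the next business day is Jan 27, 2025 (Monday).
So the filing is due Jan 27, 2025.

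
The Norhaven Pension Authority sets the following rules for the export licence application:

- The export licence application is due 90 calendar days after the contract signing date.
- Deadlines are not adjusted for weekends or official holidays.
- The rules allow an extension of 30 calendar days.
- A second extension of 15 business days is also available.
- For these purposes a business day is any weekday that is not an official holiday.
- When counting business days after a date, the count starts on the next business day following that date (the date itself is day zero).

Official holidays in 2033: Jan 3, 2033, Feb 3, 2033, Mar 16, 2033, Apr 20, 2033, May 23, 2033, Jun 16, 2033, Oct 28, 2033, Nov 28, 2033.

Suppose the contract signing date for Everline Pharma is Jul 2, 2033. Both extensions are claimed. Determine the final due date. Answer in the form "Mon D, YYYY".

Nov 18, 2033

Adding 90 calendar days to Jul 2, 2033 gives Sep 30, 2033.
Sep 30, 2033 is a Friday; no weekend or holiday adjustment applies.
The 30-calendar-day extension moves the deadline from Sep 30, 2033 to Oct 30, 2033.
Oct 30, 2033 is a Sunday; no weekend or holiday adjustment applies.
The 15-business-day extension runs from Oct 30, 2033 to Nov 18, 2033.
No adjustment is made for weekends or holidays, so Nov 18, 2033 stands.
So the filing is due Nov 18, 2033.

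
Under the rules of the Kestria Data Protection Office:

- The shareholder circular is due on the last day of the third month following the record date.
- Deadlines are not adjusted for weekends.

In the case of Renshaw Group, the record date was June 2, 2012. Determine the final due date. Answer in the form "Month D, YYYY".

3 months after June 2, 2012 is September 2012; that month ends on September 30, 2012.
September 30, 2012 falls on a Sunday. The rules make no weekend/holiday allowance, so it remains September 30, 2012.
Deadline: September 30, 2012.

September 30, 2012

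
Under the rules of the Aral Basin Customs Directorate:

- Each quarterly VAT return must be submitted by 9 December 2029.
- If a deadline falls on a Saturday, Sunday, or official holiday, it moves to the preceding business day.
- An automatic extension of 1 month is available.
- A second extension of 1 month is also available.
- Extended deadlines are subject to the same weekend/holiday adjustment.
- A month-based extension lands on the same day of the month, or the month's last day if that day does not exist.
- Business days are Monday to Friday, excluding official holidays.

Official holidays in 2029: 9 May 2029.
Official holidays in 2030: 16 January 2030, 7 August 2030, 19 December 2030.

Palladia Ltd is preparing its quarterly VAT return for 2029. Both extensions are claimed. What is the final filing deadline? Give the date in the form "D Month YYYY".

7 February 2030

The statutory due date is 9 December 2029.
9 December 2029 is a Sunday; the preceding business day is 7 December 2029 (Friday).
Applying the 1 month extension: 1 month after 7 December 2029 is 7 January 2030.
7 January 2030 falls on a Monday, which is a business day, so no adjustment is needed.
Add 1 month to 7 January 2030: 7 February 2030.
7 February 2030 (Thursday) is already a business day.
Deadline: 7 February 2030.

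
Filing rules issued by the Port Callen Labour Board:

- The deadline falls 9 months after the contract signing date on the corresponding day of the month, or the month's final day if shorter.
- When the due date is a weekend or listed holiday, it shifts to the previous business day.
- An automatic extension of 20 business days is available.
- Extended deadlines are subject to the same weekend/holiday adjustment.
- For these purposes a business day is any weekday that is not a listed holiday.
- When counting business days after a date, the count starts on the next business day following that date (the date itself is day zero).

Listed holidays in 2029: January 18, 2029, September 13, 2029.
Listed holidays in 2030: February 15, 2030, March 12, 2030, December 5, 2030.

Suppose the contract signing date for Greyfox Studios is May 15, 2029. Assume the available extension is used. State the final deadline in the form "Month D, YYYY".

9 months after May 15, 2029, on the same day of the month, is February 15, 2030.
February 15, 2030 falls on a listed holiday. Rolling to the preceding business day gives February 14, 2030, a Thursday.
Applying the 20-business-day extension: 20 business days after February 14, 2030 is March 18, 2030.
Since March 18, 2030 is a Monday and not a holiday, the date is unchanged.
Final deadline: March 18, 2030.

March 18, 2030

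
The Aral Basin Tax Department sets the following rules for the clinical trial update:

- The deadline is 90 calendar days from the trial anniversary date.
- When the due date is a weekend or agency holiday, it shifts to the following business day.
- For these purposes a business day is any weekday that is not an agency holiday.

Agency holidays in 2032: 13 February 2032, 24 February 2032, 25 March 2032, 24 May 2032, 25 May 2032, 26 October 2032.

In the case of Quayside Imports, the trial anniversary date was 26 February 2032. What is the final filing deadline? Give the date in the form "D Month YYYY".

26 May 2032

90 calendar days after 26 February 2032 is 26 May 2032.
26 May 2032 falls on a Wednesday, which is a business day, so no adjustment is needed.
The final due date is 26 May 2032.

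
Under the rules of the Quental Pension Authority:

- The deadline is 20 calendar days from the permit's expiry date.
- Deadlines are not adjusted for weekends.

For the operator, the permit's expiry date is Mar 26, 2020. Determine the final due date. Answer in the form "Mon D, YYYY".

From Mar 26, 2020, 20 calendar days later is Apr 15, 2020.
No adjustment is made for weekends or holidays, so Apr 15, 2020 stands.
Deadline: Apr 15, 2020.

Apr 15, 2020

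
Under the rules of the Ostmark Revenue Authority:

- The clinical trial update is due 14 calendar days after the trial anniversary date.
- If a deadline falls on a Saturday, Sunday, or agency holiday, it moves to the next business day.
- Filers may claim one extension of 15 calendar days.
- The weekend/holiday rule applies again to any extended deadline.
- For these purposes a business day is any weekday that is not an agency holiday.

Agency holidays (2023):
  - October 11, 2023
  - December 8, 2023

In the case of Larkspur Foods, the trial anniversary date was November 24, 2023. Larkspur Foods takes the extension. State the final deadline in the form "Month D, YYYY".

Trigger date November 24, 2023 + 14 calendar days = December 8, 2023.
December 8, 2023 is a listed holiday; the next business day is December 11, 2023 (Monday).
Add the 15 calendar-day extension to December 11, 2023: December 26, 2023.
Since December 26, 2023 is a Tuesday and not a holiday, the date is unchanged.
Final deadline: December 26, 2023.

December 26, 2023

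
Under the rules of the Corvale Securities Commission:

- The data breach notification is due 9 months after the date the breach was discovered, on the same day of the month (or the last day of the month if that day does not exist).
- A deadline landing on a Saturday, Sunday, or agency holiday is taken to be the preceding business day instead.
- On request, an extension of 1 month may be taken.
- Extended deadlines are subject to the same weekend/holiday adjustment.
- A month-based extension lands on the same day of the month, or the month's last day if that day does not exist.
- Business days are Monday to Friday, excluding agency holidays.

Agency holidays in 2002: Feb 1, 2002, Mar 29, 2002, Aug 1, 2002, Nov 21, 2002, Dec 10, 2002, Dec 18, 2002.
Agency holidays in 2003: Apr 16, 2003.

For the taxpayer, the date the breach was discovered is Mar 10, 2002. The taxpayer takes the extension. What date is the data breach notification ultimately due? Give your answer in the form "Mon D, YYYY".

Jan 9, 2003

9 months after Mar 10, 2002, on the same day of the month, is Dec 10, 2002.
Dec 10, 2002 is a listed holiday; the preceding business day is Dec 9, 2002 (Monday).
Applying the 1 month extension: 1 month after Dec 9, 2002 is Jan 9, 2003.
Jan 9, 2003 is a Thursday and not a listed holiday, so it stands.
Deadline: Jan 9, 2003.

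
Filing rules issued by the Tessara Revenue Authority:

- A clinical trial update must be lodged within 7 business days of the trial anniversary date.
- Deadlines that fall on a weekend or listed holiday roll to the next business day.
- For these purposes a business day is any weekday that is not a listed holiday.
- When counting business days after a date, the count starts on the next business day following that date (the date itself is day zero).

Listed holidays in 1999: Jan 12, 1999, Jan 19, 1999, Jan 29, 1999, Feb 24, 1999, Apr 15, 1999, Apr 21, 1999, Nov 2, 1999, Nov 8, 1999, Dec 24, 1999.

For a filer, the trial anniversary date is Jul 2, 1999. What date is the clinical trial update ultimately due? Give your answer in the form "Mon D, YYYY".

Starting the day after Jul 2, 1999 and counting 7 business days lands on Jul 13, 1999.
Jul 13, 1999 is a Tuesday and not a listed holiday, so it stands.
The final due date is Jul 13, 1999.

Jul 13, 1999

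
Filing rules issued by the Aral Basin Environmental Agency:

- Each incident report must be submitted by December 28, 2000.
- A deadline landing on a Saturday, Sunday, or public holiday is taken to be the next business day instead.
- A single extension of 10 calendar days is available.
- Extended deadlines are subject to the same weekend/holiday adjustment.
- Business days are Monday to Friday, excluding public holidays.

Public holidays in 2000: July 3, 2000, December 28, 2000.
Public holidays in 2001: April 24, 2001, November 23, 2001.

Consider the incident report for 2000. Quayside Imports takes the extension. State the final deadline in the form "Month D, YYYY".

January 8, 2001

The stated deadline is December 28, 2000.
Because December 28, 2000 is a listed holiday, the deadline becomes December 29, 2000 (Friday).
Applying the 10-calendar-day extension: December 29, 2000 + 10 days = January 8, 2001.
January 8, 2001 is a Monday and not a listed holiday, so it stands.
The final due date is January 8, 2001.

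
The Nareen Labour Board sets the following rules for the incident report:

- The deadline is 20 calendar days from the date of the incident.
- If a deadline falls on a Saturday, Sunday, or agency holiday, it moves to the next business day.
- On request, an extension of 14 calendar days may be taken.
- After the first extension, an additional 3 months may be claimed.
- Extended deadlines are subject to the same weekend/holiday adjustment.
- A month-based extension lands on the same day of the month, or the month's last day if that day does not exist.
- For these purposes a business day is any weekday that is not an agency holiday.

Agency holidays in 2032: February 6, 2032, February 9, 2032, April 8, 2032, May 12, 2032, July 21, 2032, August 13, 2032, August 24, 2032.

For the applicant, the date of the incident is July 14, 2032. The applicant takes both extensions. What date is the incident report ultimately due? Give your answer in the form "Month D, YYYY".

November 17, 2032

Adding 20 calendar days to July 14, 2032 gives August 3, 2032.
August 3, 2032 falls on a Tuesday, which is a business day, so no adjustment is needed.
Applying the 14-calendar-day extension: August 3, 2032 + 14 days = August 17, 2032.
August 17, 2032 (Tuesday) is already a business day.
Applying the 3 months extension: 3 months after August 17, 2032 is November 17, 2032.
November 17, 2032 falls on a Wednesday, which is a business day, so no adjustment is needed.
The final due date is November 17, 2032.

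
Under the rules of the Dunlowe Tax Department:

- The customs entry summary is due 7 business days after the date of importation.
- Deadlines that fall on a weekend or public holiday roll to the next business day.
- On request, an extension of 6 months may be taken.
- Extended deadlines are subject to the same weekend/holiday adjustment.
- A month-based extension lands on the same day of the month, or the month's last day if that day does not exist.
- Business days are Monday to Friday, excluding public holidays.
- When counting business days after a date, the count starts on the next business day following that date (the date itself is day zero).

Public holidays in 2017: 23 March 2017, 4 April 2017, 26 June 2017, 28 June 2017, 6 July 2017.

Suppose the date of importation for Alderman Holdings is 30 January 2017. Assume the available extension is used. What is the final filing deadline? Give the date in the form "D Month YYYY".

8 August 2017

7 business days after 30 January 2017, excluding weekends and holidays, is 8 February 2017.
Since 8 February 2017 is a Wednesday and not a holiday, the date is unchanged.
Add 6 months to 8 February 2017: 8 August 2017.
8 August 2017 is a Tuesday and not a listed holiday, so it stands.
So the filing is due 8 August 2017.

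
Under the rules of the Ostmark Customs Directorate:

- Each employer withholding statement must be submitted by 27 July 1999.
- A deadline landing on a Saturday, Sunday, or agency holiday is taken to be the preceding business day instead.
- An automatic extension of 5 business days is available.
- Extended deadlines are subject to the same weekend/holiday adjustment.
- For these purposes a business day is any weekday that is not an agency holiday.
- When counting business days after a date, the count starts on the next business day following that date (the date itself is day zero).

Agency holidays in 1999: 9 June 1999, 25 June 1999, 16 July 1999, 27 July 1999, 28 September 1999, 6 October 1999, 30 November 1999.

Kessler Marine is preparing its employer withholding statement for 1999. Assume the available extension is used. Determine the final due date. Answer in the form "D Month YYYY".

3 August 1999

The stated deadline is 27 July 1999.
27 July 1999 is a listed holiday, so it moves to the preceding business day, 26 July 1999 (Monday).
Applying the 5-business-day extension: 5 business days after 26 July 1999 is 3 August 1999.
3 August 1999 is a Tuesday and not a listed holiday, so it stands.
The final due date is 3 August 1999.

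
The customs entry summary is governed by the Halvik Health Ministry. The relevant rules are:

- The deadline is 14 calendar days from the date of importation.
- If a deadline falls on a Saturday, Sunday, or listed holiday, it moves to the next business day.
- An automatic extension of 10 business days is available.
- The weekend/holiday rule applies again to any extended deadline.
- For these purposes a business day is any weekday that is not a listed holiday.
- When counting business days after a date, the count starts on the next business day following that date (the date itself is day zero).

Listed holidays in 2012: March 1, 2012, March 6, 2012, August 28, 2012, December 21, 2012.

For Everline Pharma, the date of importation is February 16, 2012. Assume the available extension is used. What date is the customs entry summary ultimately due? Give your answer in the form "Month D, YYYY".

March 19, 2012

Trigger date February 16, 2012 + 14 calendar days = March 1, 2012.
March 1, 2012 is a listed holiday; the next business day is March 2, 2012 (Friday).
Applying the 10-business-day extension: 10 business days after March 2, 2012 is March 19, 2012.
March 19, 2012 is a Monday and not a listed holiday, so it stands.
Deadline: March 19, 2012.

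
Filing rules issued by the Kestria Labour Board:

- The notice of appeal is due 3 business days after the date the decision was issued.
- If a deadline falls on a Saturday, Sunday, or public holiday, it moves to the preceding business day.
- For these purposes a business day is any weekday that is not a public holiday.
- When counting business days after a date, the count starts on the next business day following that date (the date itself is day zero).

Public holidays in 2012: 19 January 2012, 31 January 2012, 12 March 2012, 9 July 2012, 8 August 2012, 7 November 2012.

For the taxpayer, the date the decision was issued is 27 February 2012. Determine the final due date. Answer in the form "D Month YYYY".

1 March 2012

Counting 3 business days after 27 February 2012 (skipping weekends and listed holidays) reaches 1 March 2012.
1 March 2012 falls on a Thursday, which is a business day, so no adjustment is needed.
Final deadline: 1 March 2012.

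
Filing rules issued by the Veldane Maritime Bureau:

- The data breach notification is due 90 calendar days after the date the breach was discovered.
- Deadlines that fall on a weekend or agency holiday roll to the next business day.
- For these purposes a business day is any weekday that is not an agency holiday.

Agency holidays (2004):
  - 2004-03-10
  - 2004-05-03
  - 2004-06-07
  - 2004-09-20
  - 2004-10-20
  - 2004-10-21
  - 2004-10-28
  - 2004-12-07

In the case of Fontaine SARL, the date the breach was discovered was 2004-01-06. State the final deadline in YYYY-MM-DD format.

2004-04-05

Adding 90 calendar days to 2004-01-06 gives 2004-04-05.
2004-04-05 (Monday) is already a business day.
Deadline: 2004-04-05.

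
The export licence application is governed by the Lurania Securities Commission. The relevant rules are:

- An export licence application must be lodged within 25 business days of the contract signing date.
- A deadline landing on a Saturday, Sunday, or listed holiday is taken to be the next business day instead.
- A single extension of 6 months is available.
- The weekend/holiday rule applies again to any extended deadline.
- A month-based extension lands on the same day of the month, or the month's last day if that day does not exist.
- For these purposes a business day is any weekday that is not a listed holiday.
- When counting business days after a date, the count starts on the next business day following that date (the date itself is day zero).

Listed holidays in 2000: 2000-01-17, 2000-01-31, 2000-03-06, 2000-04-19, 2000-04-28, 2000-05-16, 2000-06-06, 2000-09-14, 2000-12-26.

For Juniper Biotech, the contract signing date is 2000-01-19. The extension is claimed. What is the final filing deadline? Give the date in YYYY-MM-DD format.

2000-08-24

Counting 25 business days after 2000-01-19 (skipping weekends and listed holidays) reaches 2000-02-24.
2000-02-24 is a Thursday and not a listed holiday, so it stands.
Applying the 6 months extension: 6 months after 2000-02-24 is 2000-08-24.
2000-08-24 falls on a Thursday, which is a business day, so no adjustment is needed.
So the filing is due 2000-08-24.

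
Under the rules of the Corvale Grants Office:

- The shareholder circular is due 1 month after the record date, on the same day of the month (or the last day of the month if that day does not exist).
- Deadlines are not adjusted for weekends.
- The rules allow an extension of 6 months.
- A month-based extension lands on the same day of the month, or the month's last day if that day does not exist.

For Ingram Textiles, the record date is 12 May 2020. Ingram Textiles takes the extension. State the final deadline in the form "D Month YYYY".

1 month from 12 May 2020 is 12 June 2020.
12 June 2020 is a Friday; no weekend or holiday adjustment applies.
The 6 months extension carries 12 June 2020 to 12 December 2020.
No adjustment is made for weekends or holidays, so 12 December 2020 stands.
So the filing is due 12 December 2020.

12 December 2020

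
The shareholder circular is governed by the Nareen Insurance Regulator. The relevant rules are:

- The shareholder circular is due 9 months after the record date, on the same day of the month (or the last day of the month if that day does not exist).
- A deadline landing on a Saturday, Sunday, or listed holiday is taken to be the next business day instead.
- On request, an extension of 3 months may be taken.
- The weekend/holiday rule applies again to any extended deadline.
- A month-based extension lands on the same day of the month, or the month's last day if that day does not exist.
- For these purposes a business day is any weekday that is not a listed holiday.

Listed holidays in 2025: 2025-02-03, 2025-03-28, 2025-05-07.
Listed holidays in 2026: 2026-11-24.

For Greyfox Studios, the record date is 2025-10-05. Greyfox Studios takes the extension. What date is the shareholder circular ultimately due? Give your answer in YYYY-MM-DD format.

Moving 9 months forward from 2025-10-05 on the corresponding day gives 2026-07-05.
2026-07-05 is a Sunday, so it moves to the next business day, 2026-07-06 (Monday).
Applying the 3 months extension: 3 months after 2026-07-06 is 2026-10-06.
2026-10-06 (Tuesday) is already a business day.
Final deadline: 2026-10-06.

2026-10-06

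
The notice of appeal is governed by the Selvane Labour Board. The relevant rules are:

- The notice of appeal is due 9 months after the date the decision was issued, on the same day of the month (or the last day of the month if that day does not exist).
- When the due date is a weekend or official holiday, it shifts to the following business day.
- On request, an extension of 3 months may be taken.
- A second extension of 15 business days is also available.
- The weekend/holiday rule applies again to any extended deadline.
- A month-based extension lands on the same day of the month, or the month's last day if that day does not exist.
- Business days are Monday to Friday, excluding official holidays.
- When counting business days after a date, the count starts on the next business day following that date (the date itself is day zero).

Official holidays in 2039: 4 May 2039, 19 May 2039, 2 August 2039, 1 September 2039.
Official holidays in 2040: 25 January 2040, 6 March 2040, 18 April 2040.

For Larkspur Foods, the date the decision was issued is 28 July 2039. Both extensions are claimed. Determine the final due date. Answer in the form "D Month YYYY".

Moving 9 months forward from 28 July 2039 on the corresponding day gives 28 April 2040.
28 April 2040 is a Saturday; the next business day is 30 April 2040 (Monday).
Applying the 3 months extension: 3 months after 30 April 2040 is 30 July 2040.
30 July 2040 is a Monday and not a listed holiday, so it stands.
Counting 15 further business days from 30 July 2040 reaches 20 August 2040.
20 August 2040 falls on a Monday, which is a business day, so no adjustment is needed.
Deadline: 20 August 2040.

20 August 2040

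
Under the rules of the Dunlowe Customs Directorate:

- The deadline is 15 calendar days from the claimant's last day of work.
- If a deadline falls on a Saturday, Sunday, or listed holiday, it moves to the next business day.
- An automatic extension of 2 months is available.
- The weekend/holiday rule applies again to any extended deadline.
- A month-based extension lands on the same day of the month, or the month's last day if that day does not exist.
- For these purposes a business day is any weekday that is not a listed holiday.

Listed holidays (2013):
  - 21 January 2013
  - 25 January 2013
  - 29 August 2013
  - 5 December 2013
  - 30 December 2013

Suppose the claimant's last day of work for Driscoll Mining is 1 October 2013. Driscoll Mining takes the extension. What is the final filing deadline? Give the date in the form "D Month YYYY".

From 1 October 2013, 15 calendar days later is 16 October 2013.
Since 16 October 2013 is a Wednesday and not a holiday, the date is unchanged.
Applying the 2 months extension: 2 months after 16 October 2013 is 16 December 2013.
16 December 2013 (Monday) is already a business day.
The final due date is 16 December 2013.

16 December 2013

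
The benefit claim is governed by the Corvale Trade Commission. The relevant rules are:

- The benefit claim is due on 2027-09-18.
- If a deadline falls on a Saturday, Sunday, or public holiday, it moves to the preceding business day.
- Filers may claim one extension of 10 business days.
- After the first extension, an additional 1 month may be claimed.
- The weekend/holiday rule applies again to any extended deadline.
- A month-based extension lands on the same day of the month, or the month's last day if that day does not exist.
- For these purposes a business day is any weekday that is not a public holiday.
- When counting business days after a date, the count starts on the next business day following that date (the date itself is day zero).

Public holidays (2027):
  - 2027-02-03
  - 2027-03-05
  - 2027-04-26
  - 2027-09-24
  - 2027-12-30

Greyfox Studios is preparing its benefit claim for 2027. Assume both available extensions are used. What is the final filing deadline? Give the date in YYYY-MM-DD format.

The stated deadline is 2027-09-18.
2027-09-18 falls on a Saturday. Rolling to the preceding business day gives 2027-09-17, a Friday.
Counting 10 further business days from 2027-09-17 reaches 2027-10-04.
2027-10-04 falls on a Monday, which is a business day, so no adjustment is needed.
Add 1 month to 2027-10-04: 2027-11-04.
2027-11-04 (Thursday) is already a business day.
Final deadline: 2027-11-04.

2027-11-04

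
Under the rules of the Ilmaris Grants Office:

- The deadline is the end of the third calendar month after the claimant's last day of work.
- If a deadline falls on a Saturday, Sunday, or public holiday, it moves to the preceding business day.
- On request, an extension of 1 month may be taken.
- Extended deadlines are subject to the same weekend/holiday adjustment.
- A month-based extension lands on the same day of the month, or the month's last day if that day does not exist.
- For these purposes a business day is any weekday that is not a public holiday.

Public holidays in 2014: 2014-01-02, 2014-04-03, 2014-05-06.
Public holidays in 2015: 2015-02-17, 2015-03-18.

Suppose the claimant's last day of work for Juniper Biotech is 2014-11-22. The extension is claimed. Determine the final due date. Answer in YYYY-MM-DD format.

The third month after 2014-11-22 is February 2015, whose last day is 2015-02-28.
Because 2015-02-28 is a Saturday, the deadline becomes 2015-02-27 (Friday).
Applying the 1 month extension: 1 month after 2015-02-27 is 2015-03-27.
2015-03-27 is a Friday and not a listed holiday, so it stands.
The final due date is 2015-03-27.

2015-03-27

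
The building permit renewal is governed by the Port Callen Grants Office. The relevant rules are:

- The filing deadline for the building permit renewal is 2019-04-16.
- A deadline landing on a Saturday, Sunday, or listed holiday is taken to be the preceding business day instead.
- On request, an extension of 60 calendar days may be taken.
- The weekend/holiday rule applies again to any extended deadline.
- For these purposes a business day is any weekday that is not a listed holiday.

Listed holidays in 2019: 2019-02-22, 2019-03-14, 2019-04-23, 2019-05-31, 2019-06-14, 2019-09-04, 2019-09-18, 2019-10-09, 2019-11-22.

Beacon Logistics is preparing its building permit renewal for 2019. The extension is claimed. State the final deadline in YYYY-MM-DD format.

The stated deadline is 2019-04-16.
2019-04-16 is a Tuesday and not a listed holiday, so it stands.
The 60-calendar-day extension moves the deadline from 2019-04-16 to 2019-06-15.
2019-06-15 is a Saturday, so it moves to the preceding business day, 2019-06-13 (Thursday).
So the filing is due 2019-06-13.

2019-06-13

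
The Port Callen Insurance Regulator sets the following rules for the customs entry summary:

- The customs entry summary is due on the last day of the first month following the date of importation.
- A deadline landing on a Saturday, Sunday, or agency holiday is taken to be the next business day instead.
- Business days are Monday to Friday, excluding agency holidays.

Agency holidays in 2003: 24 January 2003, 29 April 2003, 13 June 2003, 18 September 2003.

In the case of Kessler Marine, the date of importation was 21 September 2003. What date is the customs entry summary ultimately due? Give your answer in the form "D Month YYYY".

31 October 2003

1 month after 21 September 2003 is October 2003; that month ends on 31 October 2003.
31 October 2003 is a Friday and not a listed holiday, so it stands.
The final due date is 31 October 2003.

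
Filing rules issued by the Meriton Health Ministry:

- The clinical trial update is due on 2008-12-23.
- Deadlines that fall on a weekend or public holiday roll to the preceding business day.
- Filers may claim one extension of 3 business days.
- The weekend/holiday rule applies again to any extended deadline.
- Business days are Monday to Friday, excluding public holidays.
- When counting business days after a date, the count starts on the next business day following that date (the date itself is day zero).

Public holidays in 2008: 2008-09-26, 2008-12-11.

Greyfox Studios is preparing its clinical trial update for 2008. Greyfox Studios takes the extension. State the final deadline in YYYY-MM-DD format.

The statutory due date is 2008-12-23.
Since 2008-12-23 is a Tuesday and not a holiday, the date is unchanged.
Counting 3 further business days from 2008-12-23 reaches 2008-12-26.
2008-12-26 falls on a Friday, which is a business day, so no adjustment is needed.
So the filing is due 2008-12-26.

2008-12-26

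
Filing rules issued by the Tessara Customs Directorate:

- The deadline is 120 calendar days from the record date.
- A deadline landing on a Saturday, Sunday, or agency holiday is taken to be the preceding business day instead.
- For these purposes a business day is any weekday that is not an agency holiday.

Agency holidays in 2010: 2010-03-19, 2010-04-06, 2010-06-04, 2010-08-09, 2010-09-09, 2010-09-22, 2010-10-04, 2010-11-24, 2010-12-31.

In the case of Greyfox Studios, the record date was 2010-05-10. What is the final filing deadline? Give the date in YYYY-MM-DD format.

Trigger date 2010-05-10 + 120 calendar days = 2010-09-07.
2010-09-07 is a Tuesday and not a listed holiday, so it stands.
So the filing is due 2010-09-07.

2010-09-07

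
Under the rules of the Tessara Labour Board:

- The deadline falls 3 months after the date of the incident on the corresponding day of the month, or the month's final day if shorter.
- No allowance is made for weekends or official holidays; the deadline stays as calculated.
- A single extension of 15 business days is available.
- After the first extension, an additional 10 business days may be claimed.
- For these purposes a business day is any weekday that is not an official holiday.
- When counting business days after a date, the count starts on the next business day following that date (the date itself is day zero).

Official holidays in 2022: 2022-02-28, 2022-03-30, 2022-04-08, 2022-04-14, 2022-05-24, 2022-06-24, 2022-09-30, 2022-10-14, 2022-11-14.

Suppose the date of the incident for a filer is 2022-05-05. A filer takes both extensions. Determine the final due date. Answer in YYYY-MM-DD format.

2022-09-09

Moving 3 months forward from 2022-05-05 on the corresponding day gives 2022-08-05.
No adjustment is made for weekends or holidays, so 2022-08-05 stands.
Applying the 15-business-day extension: 15 business days after 2022-08-05 is 2022-08-26.
No adjustment is made for weekends or holidays, so 2022-08-26 stands.
Applying the 10-business-day extension: 10 business days after 2022-08-26 is 2022-09-09.
2022-09-09 is a Friday; no weekend or holiday adjustment applies.
So the filing is due 2022-09-09.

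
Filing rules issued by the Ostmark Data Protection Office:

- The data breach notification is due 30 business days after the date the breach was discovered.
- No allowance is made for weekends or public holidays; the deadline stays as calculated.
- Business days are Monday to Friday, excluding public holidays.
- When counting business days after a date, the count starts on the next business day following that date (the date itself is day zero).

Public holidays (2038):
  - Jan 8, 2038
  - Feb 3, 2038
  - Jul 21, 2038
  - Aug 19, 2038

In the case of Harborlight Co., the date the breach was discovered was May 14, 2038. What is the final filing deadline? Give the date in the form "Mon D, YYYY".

Starting the day after May 14, 2038 and counting 30 business days lands on Jun 25, 2038.
Jun 25, 2038 falls on a Friday. The rules make no weekend/holiday allowance, so it remains Jun 25, 2038.
So the filing is due Jun 25, 2038.

Jun 25, 2038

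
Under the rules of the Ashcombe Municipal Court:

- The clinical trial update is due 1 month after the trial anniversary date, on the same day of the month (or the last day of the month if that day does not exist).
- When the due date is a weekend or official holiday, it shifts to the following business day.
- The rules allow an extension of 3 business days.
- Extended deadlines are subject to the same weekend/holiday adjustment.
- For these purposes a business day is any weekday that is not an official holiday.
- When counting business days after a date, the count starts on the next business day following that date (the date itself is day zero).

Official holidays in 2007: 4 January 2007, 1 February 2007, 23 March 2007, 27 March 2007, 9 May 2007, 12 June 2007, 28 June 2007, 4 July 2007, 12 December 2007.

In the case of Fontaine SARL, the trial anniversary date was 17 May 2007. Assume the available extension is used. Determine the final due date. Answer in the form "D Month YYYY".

1 month after 17 May 2007, on the same day of the month, is 17 June 2007.
17 June 2007 falls on a Sunday. Rolling to the next business day gives 18 June 2007, a Monday.
Counting 3 further business days from 18 June 2007 reaches 21 June 2007.
Since 21 June 2007 is a Thursday and not a holiday, the date is unchanged.
Final deadline: 21 June 2007.

21 June 2007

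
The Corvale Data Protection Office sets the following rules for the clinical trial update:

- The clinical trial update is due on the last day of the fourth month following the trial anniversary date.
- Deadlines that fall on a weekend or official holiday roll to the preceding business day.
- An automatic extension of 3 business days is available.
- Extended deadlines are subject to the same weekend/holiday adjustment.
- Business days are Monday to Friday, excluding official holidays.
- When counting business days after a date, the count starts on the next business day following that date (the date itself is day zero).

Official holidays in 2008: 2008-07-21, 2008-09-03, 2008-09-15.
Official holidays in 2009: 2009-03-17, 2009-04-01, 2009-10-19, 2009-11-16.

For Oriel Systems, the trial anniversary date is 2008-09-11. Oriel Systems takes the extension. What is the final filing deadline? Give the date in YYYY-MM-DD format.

2009-02-04

4 months after 2008-09-11 is January 2009; that month ends on 2009-01-31.
2009-01-31 is a Saturday; the preceding business day is 2009-01-30 (Friday).
Counting 3 further business days from 2009-01-30 reaches 2009-02-04.
2009-02-04 falls on a Wednesday, which is a business day, so no adjustment is needed.
The final due date is 2009-02-04.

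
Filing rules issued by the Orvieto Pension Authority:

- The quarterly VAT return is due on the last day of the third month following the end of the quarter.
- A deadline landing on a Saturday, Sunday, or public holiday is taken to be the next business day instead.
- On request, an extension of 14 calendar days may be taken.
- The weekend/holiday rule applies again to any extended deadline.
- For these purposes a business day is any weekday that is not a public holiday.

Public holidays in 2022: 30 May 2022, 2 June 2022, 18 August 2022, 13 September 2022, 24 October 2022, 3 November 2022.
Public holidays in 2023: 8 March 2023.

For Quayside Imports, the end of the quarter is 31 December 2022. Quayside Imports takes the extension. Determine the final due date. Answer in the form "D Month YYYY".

3 months after 31 December 2022 falls in March 2023; the last day of that month is 31 March 2023.
31 March 2023 falls on a Friday, which is a business day, so no adjustment is needed.
The 14-calendar-day extension moves the deadline from 31 March 2023 to 14 April 2023.
14 April 2023 (Friday) is already a business day.
Deadline: 14 April 2023.

14 April 2023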